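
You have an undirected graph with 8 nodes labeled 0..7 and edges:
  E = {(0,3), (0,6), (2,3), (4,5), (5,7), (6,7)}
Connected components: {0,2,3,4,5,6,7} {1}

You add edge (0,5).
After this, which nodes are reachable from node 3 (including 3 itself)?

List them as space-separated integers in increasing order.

Answer: 0 2 3 4 5 6 7

Derivation:
Before: nodes reachable from 3: {0,2,3,4,5,6,7}
Adding (0,5): both endpoints already in same component. Reachability from 3 unchanged.
After: nodes reachable from 3: {0,2,3,4,5,6,7}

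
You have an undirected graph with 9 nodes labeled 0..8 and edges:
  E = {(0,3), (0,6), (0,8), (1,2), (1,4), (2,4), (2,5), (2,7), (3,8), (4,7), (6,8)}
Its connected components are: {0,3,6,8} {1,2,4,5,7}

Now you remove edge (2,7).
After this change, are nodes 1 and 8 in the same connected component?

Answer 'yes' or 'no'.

Answer: no

Derivation:
Initial components: {0,3,6,8} {1,2,4,5,7}
Removing edge (2,7): not a bridge — component count unchanged at 2.
New components: {0,3,6,8} {1,2,4,5,7}
Are 1 and 8 in the same component? no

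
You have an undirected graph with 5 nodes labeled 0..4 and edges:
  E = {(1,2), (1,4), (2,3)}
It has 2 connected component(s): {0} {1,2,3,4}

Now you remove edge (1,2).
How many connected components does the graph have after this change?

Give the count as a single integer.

Initial component count: 2
Remove (1,2): it was a bridge. Count increases: 2 -> 3.
  After removal, components: {0} {1,4} {2,3}
New component count: 3

Answer: 3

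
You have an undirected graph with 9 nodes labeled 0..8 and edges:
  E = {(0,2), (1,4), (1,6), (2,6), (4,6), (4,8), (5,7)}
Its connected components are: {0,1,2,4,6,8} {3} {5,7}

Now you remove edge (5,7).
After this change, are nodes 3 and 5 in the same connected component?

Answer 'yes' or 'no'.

Initial components: {0,1,2,4,6,8} {3} {5,7}
Removing edge (5,7): it was a bridge — component count 3 -> 4.
New components: {0,1,2,4,6,8} {3} {5} {7}
Are 3 and 5 in the same component? no

Answer: no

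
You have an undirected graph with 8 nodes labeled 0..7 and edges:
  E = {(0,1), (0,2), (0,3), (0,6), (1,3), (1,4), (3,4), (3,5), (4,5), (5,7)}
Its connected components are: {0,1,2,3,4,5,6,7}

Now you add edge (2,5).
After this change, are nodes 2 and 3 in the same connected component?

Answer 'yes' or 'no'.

Initial components: {0,1,2,3,4,5,6,7}
Adding edge (2,5): both already in same component {0,1,2,3,4,5,6,7}. No change.
New components: {0,1,2,3,4,5,6,7}
Are 2 and 3 in the same component? yes

Answer: yes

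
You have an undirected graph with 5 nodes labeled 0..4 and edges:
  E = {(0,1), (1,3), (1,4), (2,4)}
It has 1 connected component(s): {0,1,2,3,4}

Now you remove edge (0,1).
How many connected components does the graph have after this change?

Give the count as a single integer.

Initial component count: 1
Remove (0,1): it was a bridge. Count increases: 1 -> 2.
  After removal, components: {0} {1,2,3,4}
New component count: 2

Answer: 2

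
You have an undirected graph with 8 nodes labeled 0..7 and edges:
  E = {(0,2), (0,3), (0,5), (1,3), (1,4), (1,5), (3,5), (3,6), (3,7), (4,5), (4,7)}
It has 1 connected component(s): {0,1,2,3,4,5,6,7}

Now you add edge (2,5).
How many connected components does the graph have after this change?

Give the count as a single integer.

Answer: 1

Derivation:
Initial component count: 1
Add (2,5): endpoints already in same component. Count unchanged: 1.
New component count: 1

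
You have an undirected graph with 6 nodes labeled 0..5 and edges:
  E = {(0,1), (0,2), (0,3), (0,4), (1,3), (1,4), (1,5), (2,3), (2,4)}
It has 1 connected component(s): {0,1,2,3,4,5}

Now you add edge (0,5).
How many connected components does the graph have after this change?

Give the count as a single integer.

Answer: 1

Derivation:
Initial component count: 1
Add (0,5): endpoints already in same component. Count unchanged: 1.
New component count: 1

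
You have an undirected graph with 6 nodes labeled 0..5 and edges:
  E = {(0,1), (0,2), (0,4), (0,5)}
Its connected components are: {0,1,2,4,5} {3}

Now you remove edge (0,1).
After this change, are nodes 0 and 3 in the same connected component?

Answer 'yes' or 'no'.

Initial components: {0,1,2,4,5} {3}
Removing edge (0,1): it was a bridge — component count 2 -> 3.
New components: {0,2,4,5} {1} {3}
Are 0 and 3 in the same component? no

Answer: no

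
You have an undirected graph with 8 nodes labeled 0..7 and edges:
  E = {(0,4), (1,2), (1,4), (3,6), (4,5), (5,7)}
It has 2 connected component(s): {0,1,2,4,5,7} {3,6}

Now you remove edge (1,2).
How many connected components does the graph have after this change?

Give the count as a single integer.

Answer: 3

Derivation:
Initial component count: 2
Remove (1,2): it was a bridge. Count increases: 2 -> 3.
  After removal, components: {0,1,4,5,7} {2} {3,6}
New component count: 3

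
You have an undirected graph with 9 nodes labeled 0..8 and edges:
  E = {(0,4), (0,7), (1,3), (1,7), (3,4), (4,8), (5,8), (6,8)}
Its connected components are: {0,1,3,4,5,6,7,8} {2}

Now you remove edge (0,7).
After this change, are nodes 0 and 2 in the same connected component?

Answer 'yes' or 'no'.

Answer: no

Derivation:
Initial components: {0,1,3,4,5,6,7,8} {2}
Removing edge (0,7): not a bridge — component count unchanged at 2.
New components: {0,1,3,4,5,6,7,8} {2}
Are 0 and 2 in the same component? no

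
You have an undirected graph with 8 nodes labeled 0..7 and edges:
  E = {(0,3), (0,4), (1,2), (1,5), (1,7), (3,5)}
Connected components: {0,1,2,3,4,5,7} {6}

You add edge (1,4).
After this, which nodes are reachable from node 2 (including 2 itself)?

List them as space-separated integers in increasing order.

Answer: 0 1 2 3 4 5 7

Derivation:
Before: nodes reachable from 2: {0,1,2,3,4,5,7}
Adding (1,4): both endpoints already in same component. Reachability from 2 unchanged.
After: nodes reachable from 2: {0,1,2,3,4,5,7}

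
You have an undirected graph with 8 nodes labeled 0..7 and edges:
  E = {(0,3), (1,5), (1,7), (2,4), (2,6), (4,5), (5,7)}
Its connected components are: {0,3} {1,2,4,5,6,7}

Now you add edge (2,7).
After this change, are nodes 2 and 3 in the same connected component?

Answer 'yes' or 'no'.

Answer: no

Derivation:
Initial components: {0,3} {1,2,4,5,6,7}
Adding edge (2,7): both already in same component {1,2,4,5,6,7}. No change.
New components: {0,3} {1,2,4,5,6,7}
Are 2 and 3 in the same component? no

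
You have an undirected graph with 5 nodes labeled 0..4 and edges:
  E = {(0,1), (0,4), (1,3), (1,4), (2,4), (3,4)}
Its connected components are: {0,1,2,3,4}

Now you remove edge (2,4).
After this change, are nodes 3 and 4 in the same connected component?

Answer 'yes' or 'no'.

Initial components: {0,1,2,3,4}
Removing edge (2,4): it was a bridge — component count 1 -> 2.
New components: {0,1,3,4} {2}
Are 3 and 4 in the same component? yes

Answer: yes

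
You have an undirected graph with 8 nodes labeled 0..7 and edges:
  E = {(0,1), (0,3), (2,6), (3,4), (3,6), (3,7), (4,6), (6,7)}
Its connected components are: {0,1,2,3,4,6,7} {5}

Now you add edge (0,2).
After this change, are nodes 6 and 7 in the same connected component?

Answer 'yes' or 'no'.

Initial components: {0,1,2,3,4,6,7} {5}
Adding edge (0,2): both already in same component {0,1,2,3,4,6,7}. No change.
New components: {0,1,2,3,4,6,7} {5}
Are 6 and 7 in the same component? yes

Answer: yes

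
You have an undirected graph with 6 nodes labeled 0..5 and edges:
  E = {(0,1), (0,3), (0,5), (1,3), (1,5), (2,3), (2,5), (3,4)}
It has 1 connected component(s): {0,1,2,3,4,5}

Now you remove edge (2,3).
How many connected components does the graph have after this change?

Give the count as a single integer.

Answer: 1

Derivation:
Initial component count: 1
Remove (2,3): not a bridge. Count unchanged: 1.
  After removal, components: {0,1,2,3,4,5}
New component count: 1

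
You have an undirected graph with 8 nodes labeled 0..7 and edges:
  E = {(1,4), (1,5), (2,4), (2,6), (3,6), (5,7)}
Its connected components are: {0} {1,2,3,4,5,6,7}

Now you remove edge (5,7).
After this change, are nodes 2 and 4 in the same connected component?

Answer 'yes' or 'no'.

Answer: yes

Derivation:
Initial components: {0} {1,2,3,4,5,6,7}
Removing edge (5,7): it was a bridge — component count 2 -> 3.
New components: {0} {1,2,3,4,5,6} {7}
Are 2 and 4 in the same component? yes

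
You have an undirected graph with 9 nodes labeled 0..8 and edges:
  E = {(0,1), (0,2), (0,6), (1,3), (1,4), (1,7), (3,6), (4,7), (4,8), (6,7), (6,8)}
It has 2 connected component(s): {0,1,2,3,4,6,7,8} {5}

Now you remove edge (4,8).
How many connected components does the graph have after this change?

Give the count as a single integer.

Answer: 2

Derivation:
Initial component count: 2
Remove (4,8): not a bridge. Count unchanged: 2.
  After removal, components: {0,1,2,3,4,6,7,8} {5}
New component count: 2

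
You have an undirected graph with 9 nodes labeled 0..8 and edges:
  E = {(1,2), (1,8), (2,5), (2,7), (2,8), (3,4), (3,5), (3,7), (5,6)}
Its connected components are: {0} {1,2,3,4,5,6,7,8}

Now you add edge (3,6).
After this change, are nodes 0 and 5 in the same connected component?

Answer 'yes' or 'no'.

Answer: no

Derivation:
Initial components: {0} {1,2,3,4,5,6,7,8}
Adding edge (3,6): both already in same component {1,2,3,4,5,6,7,8}. No change.
New components: {0} {1,2,3,4,5,6,7,8}
Are 0 and 5 in the same component? no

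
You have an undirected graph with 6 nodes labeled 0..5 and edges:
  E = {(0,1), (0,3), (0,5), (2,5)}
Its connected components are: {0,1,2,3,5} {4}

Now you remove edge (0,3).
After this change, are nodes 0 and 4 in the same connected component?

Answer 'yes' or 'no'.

Initial components: {0,1,2,3,5} {4}
Removing edge (0,3): it was a bridge — component count 2 -> 3.
New components: {0,1,2,5} {3} {4}
Are 0 and 4 in the same component? no

Answer: no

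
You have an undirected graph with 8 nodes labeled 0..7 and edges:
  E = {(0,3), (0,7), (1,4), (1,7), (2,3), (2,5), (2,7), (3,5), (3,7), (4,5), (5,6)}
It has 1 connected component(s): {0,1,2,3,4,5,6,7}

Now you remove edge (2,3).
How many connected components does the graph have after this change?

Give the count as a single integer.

Initial component count: 1
Remove (2,3): not a bridge. Count unchanged: 1.
  After removal, components: {0,1,2,3,4,5,6,7}
New component count: 1

Answer: 1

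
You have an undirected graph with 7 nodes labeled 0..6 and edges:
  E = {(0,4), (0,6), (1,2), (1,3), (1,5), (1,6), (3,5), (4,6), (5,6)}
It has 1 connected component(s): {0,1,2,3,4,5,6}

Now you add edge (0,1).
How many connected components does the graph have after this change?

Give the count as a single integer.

Answer: 1

Derivation:
Initial component count: 1
Add (0,1): endpoints already in same component. Count unchanged: 1.
New component count: 1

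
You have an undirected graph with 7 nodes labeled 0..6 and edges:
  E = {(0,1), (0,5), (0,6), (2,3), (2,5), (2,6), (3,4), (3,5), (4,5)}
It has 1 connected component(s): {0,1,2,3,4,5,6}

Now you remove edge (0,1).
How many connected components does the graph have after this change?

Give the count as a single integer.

Answer: 2

Derivation:
Initial component count: 1
Remove (0,1): it was a bridge. Count increases: 1 -> 2.
  After removal, components: {0,2,3,4,5,6} {1}
New component count: 2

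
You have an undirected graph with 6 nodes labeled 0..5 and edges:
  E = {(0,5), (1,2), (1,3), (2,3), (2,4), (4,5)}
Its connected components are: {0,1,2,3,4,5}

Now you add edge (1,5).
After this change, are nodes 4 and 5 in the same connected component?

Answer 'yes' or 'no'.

Initial components: {0,1,2,3,4,5}
Adding edge (1,5): both already in same component {0,1,2,3,4,5}. No change.
New components: {0,1,2,3,4,5}
Are 4 and 5 in the same component? yes

Answer: yes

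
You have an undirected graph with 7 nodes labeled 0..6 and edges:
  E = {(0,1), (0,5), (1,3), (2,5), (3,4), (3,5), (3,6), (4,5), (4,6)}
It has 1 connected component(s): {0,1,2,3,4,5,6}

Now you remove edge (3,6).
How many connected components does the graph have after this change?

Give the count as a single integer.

Answer: 1

Derivation:
Initial component count: 1
Remove (3,6): not a bridge. Count unchanged: 1.
  After removal, components: {0,1,2,3,4,5,6}
New component count: 1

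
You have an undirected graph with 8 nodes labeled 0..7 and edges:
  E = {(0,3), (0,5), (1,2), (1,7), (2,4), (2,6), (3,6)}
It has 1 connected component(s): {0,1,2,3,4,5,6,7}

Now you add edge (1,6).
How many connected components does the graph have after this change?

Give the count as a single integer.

Answer: 1

Derivation:
Initial component count: 1
Add (1,6): endpoints already in same component. Count unchanged: 1.
New component count: 1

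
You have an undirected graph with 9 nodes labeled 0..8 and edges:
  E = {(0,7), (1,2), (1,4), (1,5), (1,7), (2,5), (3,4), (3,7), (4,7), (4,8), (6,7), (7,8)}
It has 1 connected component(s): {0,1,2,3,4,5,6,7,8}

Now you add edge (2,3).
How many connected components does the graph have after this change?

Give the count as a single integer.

Initial component count: 1
Add (2,3): endpoints already in same component. Count unchanged: 1.
New component count: 1

Answer: 1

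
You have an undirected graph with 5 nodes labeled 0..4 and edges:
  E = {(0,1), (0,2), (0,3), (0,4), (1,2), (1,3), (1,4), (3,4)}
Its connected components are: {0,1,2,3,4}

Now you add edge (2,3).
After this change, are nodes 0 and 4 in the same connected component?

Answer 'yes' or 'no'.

Answer: yes

Derivation:
Initial components: {0,1,2,3,4}
Adding edge (2,3): both already in same component {0,1,2,3,4}. No change.
New components: {0,1,2,3,4}
Are 0 and 4 in the same component? yes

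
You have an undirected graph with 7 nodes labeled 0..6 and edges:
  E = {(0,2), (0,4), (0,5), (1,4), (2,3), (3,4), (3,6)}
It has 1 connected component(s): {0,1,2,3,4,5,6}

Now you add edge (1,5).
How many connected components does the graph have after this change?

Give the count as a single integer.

Initial component count: 1
Add (1,5): endpoints already in same component. Count unchanged: 1.
New component count: 1

Answer: 1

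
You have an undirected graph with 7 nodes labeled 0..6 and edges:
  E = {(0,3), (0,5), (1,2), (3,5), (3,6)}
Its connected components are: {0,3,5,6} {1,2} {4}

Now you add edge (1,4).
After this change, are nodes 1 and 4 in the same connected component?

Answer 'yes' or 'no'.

Answer: yes

Derivation:
Initial components: {0,3,5,6} {1,2} {4}
Adding edge (1,4): merges {1,2} and {4}.
New components: {0,3,5,6} {1,2,4}
Are 1 and 4 in the same component? yes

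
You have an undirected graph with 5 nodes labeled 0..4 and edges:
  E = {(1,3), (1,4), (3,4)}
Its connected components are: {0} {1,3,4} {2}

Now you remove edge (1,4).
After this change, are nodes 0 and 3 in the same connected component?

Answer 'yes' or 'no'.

Initial components: {0} {1,3,4} {2}
Removing edge (1,4): not a bridge — component count unchanged at 3.
New components: {0} {1,3,4} {2}
Are 0 and 3 in the same component? no

Answer: no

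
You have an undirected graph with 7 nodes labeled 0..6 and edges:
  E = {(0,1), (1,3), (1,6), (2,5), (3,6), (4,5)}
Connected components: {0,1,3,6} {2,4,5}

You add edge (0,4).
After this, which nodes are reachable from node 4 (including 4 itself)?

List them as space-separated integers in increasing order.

Before: nodes reachable from 4: {2,4,5}
Adding (0,4): merges 4's component with another. Reachability grows.
After: nodes reachable from 4: {0,1,2,3,4,5,6}

Answer: 0 1 2 3 4 5 6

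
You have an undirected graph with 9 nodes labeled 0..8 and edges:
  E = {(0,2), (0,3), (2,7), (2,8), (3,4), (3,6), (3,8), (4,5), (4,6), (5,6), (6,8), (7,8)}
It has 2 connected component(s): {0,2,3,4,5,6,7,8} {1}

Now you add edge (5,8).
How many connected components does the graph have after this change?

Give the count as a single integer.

Answer: 2

Derivation:
Initial component count: 2
Add (5,8): endpoints already in same component. Count unchanged: 2.
New component count: 2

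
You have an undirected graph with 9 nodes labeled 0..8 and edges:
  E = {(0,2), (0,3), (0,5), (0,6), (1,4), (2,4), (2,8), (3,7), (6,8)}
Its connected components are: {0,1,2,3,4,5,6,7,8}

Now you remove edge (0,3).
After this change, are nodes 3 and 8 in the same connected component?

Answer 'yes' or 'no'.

Initial components: {0,1,2,3,4,5,6,7,8}
Removing edge (0,3): it was a bridge — component count 1 -> 2.
New components: {0,1,2,4,5,6,8} {3,7}
Are 3 and 8 in the same component? no

Answer: no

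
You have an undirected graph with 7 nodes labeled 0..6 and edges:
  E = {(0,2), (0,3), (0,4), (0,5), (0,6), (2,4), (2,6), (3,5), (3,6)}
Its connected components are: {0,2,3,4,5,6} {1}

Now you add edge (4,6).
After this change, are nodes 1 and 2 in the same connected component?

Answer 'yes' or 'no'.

Answer: no

Derivation:
Initial components: {0,2,3,4,5,6} {1}
Adding edge (4,6): both already in same component {0,2,3,4,5,6}. No change.
New components: {0,2,3,4,5,6} {1}
Are 1 and 2 in the same component? no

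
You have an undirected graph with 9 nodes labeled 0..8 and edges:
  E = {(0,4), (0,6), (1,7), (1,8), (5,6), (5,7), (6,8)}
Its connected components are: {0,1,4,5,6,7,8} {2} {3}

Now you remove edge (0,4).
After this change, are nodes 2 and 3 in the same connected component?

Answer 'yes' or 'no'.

Initial components: {0,1,4,5,6,7,8} {2} {3}
Removing edge (0,4): it was a bridge — component count 3 -> 4.
New components: {0,1,5,6,7,8} {2} {3} {4}
Are 2 and 3 in the same component? no

Answer: no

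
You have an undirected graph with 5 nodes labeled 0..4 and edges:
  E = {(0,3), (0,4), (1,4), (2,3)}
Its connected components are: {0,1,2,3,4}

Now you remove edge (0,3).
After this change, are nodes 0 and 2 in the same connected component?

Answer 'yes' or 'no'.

Initial components: {0,1,2,3,4}
Removing edge (0,3): it was a bridge — component count 1 -> 2.
New components: {0,1,4} {2,3}
Are 0 and 2 in the same component? no

Answer: no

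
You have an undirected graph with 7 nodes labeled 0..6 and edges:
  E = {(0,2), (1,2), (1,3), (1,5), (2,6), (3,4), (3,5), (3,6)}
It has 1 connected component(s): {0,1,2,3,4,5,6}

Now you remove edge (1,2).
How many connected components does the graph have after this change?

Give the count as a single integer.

Initial component count: 1
Remove (1,2): not a bridge. Count unchanged: 1.
  After removal, components: {0,1,2,3,4,5,6}
New component count: 1

Answer: 1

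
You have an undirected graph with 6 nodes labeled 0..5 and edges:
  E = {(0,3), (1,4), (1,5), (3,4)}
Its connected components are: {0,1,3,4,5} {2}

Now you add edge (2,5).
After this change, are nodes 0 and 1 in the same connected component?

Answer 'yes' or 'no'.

Answer: yes

Derivation:
Initial components: {0,1,3,4,5} {2}
Adding edge (2,5): merges {2} and {0,1,3,4,5}.
New components: {0,1,2,3,4,5}
Are 0 and 1 in the same component? yes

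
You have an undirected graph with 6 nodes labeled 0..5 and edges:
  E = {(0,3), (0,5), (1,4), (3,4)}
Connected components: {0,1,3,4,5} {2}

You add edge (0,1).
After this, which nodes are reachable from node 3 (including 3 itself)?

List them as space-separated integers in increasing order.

Answer: 0 1 3 4 5

Derivation:
Before: nodes reachable from 3: {0,1,3,4,5}
Adding (0,1): both endpoints already in same component. Reachability from 3 unchanged.
After: nodes reachable from 3: {0,1,3,4,5}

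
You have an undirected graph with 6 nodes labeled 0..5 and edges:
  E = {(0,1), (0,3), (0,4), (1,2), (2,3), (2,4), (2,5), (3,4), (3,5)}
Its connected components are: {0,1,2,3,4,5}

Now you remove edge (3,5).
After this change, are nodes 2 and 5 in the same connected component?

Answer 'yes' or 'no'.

Answer: yes

Derivation:
Initial components: {0,1,2,3,4,5}
Removing edge (3,5): not a bridge — component count unchanged at 1.
New components: {0,1,2,3,4,5}
Are 2 and 5 in the same component? yes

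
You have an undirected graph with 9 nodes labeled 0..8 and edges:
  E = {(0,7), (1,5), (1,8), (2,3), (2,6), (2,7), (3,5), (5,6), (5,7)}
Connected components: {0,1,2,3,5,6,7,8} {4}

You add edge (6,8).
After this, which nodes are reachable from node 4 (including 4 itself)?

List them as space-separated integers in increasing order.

Answer: 4

Derivation:
Before: nodes reachable from 4: {4}
Adding (6,8): both endpoints already in same component. Reachability from 4 unchanged.
After: nodes reachable from 4: {4}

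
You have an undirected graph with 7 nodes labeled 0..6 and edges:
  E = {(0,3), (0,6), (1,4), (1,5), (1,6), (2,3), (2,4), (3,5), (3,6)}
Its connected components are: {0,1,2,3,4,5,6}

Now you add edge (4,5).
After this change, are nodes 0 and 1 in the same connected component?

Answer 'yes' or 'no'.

Initial components: {0,1,2,3,4,5,6}
Adding edge (4,5): both already in same component {0,1,2,3,4,5,6}. No change.
New components: {0,1,2,3,4,5,6}
Are 0 and 1 in the same component? yes

Answer: yes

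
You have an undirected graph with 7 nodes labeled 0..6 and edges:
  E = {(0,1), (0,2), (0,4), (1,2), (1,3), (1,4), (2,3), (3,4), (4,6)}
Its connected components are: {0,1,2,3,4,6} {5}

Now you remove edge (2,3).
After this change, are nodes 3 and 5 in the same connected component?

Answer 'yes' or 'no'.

Answer: no

Derivation:
Initial components: {0,1,2,3,4,6} {5}
Removing edge (2,3): not a bridge — component count unchanged at 2.
New components: {0,1,2,3,4,6} {5}
Are 3 and 5 in the same component? no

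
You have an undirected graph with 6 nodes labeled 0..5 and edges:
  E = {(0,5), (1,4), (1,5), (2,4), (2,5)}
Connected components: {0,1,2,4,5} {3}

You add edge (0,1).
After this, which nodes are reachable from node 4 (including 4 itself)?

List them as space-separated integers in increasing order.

Answer: 0 1 2 4 5

Derivation:
Before: nodes reachable from 4: {0,1,2,4,5}
Adding (0,1): both endpoints already in same component. Reachability from 4 unchanged.
After: nodes reachable from 4: {0,1,2,4,5}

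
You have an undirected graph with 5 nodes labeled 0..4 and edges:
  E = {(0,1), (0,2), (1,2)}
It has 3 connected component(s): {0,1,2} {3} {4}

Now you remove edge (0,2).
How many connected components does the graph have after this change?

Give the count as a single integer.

Answer: 3

Derivation:
Initial component count: 3
Remove (0,2): not a bridge. Count unchanged: 3.
  After removal, components: {0,1,2} {3} {4}
New component count: 3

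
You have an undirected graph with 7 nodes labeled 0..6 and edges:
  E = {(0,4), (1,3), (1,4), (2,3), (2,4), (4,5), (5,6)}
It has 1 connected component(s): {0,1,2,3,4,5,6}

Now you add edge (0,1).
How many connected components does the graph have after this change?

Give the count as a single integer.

Initial component count: 1
Add (0,1): endpoints already in same component. Count unchanged: 1.
New component count: 1

Answer: 1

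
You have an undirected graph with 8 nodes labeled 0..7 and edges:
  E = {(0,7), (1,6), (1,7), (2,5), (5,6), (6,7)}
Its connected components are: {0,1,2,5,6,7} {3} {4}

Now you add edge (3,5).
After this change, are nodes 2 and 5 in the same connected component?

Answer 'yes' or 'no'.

Initial components: {0,1,2,5,6,7} {3} {4}
Adding edge (3,5): merges {3} and {0,1,2,5,6,7}.
New components: {0,1,2,3,5,6,7} {4}
Are 2 and 5 in the same component? yes

Answer: yes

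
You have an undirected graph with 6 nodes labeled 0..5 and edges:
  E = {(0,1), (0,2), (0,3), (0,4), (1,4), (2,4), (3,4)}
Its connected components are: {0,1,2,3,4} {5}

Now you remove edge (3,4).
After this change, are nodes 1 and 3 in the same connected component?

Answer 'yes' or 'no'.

Answer: yes

Derivation:
Initial components: {0,1,2,3,4} {5}
Removing edge (3,4): not a bridge — component count unchanged at 2.
New components: {0,1,2,3,4} {5}
Are 1 and 3 in the same component? yes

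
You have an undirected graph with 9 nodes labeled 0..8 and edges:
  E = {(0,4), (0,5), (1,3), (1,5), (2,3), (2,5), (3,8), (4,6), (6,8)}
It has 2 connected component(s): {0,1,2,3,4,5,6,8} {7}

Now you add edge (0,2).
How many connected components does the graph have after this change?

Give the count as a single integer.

Initial component count: 2
Add (0,2): endpoints already in same component. Count unchanged: 2.
New component count: 2

Answer: 2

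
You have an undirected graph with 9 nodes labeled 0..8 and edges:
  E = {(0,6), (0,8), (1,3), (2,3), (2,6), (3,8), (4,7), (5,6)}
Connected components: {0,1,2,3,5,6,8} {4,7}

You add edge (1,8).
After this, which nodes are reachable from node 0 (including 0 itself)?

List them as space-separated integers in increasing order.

Before: nodes reachable from 0: {0,1,2,3,5,6,8}
Adding (1,8): both endpoints already in same component. Reachability from 0 unchanged.
After: nodes reachable from 0: {0,1,2,3,5,6,8}

Answer: 0 1 2 3 5 6 8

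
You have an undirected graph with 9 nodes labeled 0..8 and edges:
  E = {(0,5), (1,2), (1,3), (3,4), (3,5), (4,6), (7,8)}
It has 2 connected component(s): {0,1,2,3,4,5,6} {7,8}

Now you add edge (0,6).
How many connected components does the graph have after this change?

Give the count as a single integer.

Answer: 2

Derivation:
Initial component count: 2
Add (0,6): endpoints already in same component. Count unchanged: 2.
New component count: 2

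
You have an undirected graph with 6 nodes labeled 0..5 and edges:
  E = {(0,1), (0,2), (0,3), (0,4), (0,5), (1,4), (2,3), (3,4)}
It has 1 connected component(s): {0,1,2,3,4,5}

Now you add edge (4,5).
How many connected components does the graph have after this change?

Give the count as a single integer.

Answer: 1

Derivation:
Initial component count: 1
Add (4,5): endpoints already in same component. Count unchanged: 1.
New component count: 1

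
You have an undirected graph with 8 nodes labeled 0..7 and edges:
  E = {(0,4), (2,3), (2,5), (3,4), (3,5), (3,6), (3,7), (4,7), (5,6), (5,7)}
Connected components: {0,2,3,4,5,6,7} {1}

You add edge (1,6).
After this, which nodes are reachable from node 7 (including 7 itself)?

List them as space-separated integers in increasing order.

Answer: 0 1 2 3 4 5 6 7

Derivation:
Before: nodes reachable from 7: {0,2,3,4,5,6,7}
Adding (1,6): merges 7's component with another. Reachability grows.
After: nodes reachable from 7: {0,1,2,3,4,5,6,7}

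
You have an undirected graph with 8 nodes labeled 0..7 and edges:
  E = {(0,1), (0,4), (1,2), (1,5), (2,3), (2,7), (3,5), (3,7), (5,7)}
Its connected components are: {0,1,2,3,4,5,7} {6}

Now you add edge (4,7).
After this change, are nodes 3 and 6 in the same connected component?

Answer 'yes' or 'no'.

Answer: no

Derivation:
Initial components: {0,1,2,3,4,5,7} {6}
Adding edge (4,7): both already in same component {0,1,2,3,4,5,7}. No change.
New components: {0,1,2,3,4,5,7} {6}
Are 3 and 6 in the same component? no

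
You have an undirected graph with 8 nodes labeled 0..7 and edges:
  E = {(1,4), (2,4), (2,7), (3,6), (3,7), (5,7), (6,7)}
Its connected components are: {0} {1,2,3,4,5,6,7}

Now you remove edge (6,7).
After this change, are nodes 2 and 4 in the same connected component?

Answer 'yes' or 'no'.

Initial components: {0} {1,2,3,4,5,6,7}
Removing edge (6,7): not a bridge — component count unchanged at 2.
New components: {0} {1,2,3,4,5,6,7}
Are 2 and 4 in the same component? yes

Answer: yes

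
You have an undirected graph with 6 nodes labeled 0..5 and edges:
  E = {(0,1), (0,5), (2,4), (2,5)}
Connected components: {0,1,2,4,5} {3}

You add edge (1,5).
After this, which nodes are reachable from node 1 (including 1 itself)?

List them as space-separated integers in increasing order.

Before: nodes reachable from 1: {0,1,2,4,5}
Adding (1,5): both endpoints already in same component. Reachability from 1 unchanged.
After: nodes reachable from 1: {0,1,2,4,5}

Answer: 0 1 2 4 5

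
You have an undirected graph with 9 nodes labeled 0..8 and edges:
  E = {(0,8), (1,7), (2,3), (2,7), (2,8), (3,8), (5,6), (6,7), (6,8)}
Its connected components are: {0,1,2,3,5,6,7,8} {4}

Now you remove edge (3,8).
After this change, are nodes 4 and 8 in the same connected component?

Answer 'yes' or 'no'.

Initial components: {0,1,2,3,5,6,7,8} {4}
Removing edge (3,8): not a bridge — component count unchanged at 2.
New components: {0,1,2,3,5,6,7,8} {4}
Are 4 and 8 in the same component? no

Answer: no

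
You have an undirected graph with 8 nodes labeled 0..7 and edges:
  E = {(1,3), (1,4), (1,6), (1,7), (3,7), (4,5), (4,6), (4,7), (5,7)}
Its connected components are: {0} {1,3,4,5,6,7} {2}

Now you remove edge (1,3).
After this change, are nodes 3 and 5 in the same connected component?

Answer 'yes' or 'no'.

Answer: yes

Derivation:
Initial components: {0} {1,3,4,5,6,7} {2}
Removing edge (1,3): not a bridge — component count unchanged at 3.
New components: {0} {1,3,4,5,6,7} {2}
Are 3 and 5 in the same component? yes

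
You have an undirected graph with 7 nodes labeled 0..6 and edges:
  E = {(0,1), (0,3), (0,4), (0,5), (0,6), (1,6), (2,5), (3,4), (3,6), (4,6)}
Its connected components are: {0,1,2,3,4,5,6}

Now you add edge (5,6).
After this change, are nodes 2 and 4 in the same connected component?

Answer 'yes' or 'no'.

Answer: yes

Derivation:
Initial components: {0,1,2,3,4,5,6}
Adding edge (5,6): both already in same component {0,1,2,3,4,5,6}. No change.
New components: {0,1,2,3,4,5,6}
Are 2 and 4 in the same component? yes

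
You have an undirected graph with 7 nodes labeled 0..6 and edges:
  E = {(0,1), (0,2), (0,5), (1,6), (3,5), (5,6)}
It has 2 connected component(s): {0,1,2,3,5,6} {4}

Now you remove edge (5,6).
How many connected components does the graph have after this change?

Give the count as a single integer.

Initial component count: 2
Remove (5,6): not a bridge. Count unchanged: 2.
  After removal, components: {0,1,2,3,5,6} {4}
New component count: 2

Answer: 2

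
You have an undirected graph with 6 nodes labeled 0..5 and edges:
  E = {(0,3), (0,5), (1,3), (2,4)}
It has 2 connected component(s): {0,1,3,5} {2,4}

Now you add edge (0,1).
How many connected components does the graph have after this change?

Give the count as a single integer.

Initial component count: 2
Add (0,1): endpoints already in same component. Count unchanged: 2.
New component count: 2

Answer: 2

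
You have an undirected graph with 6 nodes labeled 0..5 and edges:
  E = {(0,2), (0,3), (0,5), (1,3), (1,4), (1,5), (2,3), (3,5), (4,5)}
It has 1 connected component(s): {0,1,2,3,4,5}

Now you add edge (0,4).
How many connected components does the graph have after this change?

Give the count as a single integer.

Answer: 1

Derivation:
Initial component count: 1
Add (0,4): endpoints already in same component. Count unchanged: 1.
New component count: 1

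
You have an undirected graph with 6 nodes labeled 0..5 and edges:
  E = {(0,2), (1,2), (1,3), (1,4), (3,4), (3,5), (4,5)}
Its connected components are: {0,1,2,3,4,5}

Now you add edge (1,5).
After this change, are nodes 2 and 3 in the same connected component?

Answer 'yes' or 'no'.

Answer: yes

Derivation:
Initial components: {0,1,2,3,4,5}
Adding edge (1,5): both already in same component {0,1,2,3,4,5}. No change.
New components: {0,1,2,3,4,5}
Are 2 and 3 in the same component? yes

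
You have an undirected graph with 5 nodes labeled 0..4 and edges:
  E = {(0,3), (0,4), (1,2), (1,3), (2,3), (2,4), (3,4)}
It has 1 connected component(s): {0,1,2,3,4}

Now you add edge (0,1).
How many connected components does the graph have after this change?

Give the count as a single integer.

Initial component count: 1
Add (0,1): endpoints already in same component. Count unchanged: 1.
New component count: 1

Answer: 1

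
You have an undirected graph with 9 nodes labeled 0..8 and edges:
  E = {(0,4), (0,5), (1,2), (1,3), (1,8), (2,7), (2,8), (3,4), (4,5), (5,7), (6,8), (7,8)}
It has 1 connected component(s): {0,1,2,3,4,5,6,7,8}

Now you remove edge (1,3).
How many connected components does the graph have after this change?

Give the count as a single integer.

Answer: 1

Derivation:
Initial component count: 1
Remove (1,3): not a bridge. Count unchanged: 1.
  After removal, components: {0,1,2,3,4,5,6,7,8}
New component count: 1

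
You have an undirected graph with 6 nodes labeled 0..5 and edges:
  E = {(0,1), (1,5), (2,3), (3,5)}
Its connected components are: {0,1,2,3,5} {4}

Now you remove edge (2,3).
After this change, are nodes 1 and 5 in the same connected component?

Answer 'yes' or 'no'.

Initial components: {0,1,2,3,5} {4}
Removing edge (2,3): it was a bridge — component count 2 -> 3.
New components: {0,1,3,5} {2} {4}
Are 1 and 5 in the same component? yes

Answer: yes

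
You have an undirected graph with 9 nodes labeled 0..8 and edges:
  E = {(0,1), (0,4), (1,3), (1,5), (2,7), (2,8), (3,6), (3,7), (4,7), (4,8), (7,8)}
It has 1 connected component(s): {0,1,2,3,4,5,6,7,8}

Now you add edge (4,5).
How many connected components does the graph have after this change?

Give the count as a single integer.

Answer: 1

Derivation:
Initial component count: 1
Add (4,5): endpoints already in same component. Count unchanged: 1.
New component count: 1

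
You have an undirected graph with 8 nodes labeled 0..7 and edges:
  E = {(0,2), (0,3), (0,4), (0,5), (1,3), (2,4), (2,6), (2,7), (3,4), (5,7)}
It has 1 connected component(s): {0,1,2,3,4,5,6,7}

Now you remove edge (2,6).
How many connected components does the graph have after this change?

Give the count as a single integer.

Answer: 2

Derivation:
Initial component count: 1
Remove (2,6): it was a bridge. Count increases: 1 -> 2.
  After removal, components: {0,1,2,3,4,5,7} {6}
New component count: 2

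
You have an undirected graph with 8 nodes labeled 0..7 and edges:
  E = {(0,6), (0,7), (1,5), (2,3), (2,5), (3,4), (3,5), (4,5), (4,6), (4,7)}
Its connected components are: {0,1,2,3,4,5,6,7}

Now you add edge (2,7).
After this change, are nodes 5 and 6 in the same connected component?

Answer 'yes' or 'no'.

Initial components: {0,1,2,3,4,5,6,7}
Adding edge (2,7): both already in same component {0,1,2,3,4,5,6,7}. No change.
New components: {0,1,2,3,4,5,6,7}
Are 5 and 6 in the same component? yes

Answer: yes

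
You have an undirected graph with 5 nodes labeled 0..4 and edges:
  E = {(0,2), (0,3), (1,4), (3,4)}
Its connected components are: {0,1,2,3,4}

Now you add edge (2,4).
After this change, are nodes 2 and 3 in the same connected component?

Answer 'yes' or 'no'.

Answer: yes

Derivation:
Initial components: {0,1,2,3,4}
Adding edge (2,4): both already in same component {0,1,2,3,4}. No change.
New components: {0,1,2,3,4}
Are 2 and 3 in the same component? yes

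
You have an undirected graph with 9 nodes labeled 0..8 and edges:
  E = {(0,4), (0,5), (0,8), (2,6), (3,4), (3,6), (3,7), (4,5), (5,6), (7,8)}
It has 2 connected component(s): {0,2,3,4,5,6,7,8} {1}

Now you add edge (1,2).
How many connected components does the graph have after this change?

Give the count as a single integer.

Answer: 1

Derivation:
Initial component count: 2
Add (1,2): merges two components. Count decreases: 2 -> 1.
New component count: 1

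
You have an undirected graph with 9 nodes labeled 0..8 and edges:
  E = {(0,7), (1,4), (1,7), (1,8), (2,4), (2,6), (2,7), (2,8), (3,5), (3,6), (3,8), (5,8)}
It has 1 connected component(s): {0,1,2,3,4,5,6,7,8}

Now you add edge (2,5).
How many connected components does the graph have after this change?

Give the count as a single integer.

Initial component count: 1
Add (2,5): endpoints already in same component. Count unchanged: 1.
New component count: 1

Answer: 1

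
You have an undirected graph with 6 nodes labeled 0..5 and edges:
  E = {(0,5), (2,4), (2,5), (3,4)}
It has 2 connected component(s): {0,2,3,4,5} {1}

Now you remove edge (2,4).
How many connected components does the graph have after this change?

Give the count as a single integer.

Answer: 3

Derivation:
Initial component count: 2
Remove (2,4): it was a bridge. Count increases: 2 -> 3.
  After removal, components: {0,2,5} {1} {3,4}
New component count: 3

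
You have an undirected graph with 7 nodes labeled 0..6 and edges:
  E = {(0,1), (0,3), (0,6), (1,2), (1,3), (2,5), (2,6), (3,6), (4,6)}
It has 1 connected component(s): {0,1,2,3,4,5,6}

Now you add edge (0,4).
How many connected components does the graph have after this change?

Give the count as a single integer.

Initial component count: 1
Add (0,4): endpoints already in same component. Count unchanged: 1.
New component count: 1

Answer: 1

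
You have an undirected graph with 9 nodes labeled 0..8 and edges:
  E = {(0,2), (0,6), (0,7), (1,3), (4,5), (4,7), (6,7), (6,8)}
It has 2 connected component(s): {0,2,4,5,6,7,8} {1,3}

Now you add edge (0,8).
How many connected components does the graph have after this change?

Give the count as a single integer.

Initial component count: 2
Add (0,8): endpoints already in same component. Count unchanged: 2.
New component count: 2

Answer: 2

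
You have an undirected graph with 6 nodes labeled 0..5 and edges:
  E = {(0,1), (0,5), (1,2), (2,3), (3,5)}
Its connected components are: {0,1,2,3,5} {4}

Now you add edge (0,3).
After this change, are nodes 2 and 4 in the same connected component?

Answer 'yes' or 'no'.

Answer: no

Derivation:
Initial components: {0,1,2,3,5} {4}
Adding edge (0,3): both already in same component {0,1,2,3,5}. No change.
New components: {0,1,2,3,5} {4}
Are 2 and 4 in the same component? no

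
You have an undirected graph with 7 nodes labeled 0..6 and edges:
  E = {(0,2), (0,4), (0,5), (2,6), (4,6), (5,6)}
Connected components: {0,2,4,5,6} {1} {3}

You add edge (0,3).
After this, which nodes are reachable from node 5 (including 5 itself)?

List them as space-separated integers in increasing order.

Before: nodes reachable from 5: {0,2,4,5,6}
Adding (0,3): merges 5's component with another. Reachability grows.
After: nodes reachable from 5: {0,2,3,4,5,6}

Answer: 0 2 3 4 5 6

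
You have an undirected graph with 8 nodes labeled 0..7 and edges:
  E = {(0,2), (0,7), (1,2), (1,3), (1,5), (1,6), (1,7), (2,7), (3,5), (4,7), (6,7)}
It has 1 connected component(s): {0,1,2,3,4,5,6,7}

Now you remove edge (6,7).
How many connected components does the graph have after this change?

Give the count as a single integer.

Initial component count: 1
Remove (6,7): not a bridge. Count unchanged: 1.
  After removal, components: {0,1,2,3,4,5,6,7}
New component count: 1

Answer: 1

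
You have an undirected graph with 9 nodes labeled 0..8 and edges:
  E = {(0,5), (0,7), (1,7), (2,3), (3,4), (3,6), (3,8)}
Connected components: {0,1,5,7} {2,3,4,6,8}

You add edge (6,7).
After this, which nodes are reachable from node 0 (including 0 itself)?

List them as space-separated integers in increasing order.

Before: nodes reachable from 0: {0,1,5,7}
Adding (6,7): merges 0's component with another. Reachability grows.
After: nodes reachable from 0: {0,1,2,3,4,5,6,7,8}

Answer: 0 1 2 3 4 5 6 7 8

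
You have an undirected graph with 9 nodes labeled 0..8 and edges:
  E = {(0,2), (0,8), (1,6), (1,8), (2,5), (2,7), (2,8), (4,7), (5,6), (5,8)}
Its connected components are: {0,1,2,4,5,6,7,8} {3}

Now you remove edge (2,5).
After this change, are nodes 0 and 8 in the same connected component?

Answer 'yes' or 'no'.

Initial components: {0,1,2,4,5,6,7,8} {3}
Removing edge (2,5): not a bridge — component count unchanged at 2.
New components: {0,1,2,4,5,6,7,8} {3}
Are 0 and 8 in the same component? yes

Answer: yes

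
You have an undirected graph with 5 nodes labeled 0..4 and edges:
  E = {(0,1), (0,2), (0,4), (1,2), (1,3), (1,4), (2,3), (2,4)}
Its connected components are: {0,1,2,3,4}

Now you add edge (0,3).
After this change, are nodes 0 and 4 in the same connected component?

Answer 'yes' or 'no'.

Answer: yes

Derivation:
Initial components: {0,1,2,3,4}
Adding edge (0,3): both already in same component {0,1,2,3,4}. No change.
New components: {0,1,2,3,4}
Are 0 and 4 in the same component? yes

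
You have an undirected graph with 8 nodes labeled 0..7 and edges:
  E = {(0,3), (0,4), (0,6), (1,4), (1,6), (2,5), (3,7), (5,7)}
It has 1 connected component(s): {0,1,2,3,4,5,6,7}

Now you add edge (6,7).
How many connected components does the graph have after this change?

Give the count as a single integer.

Answer: 1

Derivation:
Initial component count: 1
Add (6,7): endpoints already in same component. Count unchanged: 1.
New component count: 1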